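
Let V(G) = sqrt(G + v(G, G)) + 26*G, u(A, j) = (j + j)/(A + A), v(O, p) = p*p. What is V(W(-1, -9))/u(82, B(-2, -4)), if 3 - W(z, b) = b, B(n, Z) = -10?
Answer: -12792/5 - 82*sqrt(39)/5 ≈ -2660.8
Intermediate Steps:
W(z, b) = 3 - b
v(O, p) = p**2
u(A, j) = j/A (u(A, j) = (2*j)/((2*A)) = (2*j)*(1/(2*A)) = j/A)
V(G) = sqrt(G + G**2) + 26*G
V(W(-1, -9))/u(82, B(-2, -4)) = (sqrt((3 - 1*(-9))*(1 + (3 - 1*(-9)))) + 26*(3 - 1*(-9)))/((-10/82)) = (sqrt((3 + 9)*(1 + (3 + 9))) + 26*(3 + 9))/((-10*1/82)) = (sqrt(12*(1 + 12)) + 26*12)/(-5/41) = (sqrt(12*13) + 312)*(-41/5) = (sqrt(156) + 312)*(-41/5) = (2*sqrt(39) + 312)*(-41/5) = (312 + 2*sqrt(39))*(-41/5) = -12792/5 - 82*sqrt(39)/5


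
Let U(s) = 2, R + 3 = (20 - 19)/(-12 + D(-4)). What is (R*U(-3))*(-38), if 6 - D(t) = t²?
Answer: 2546/11 ≈ 231.45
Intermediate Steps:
D(t) = 6 - t²
R = -67/22 (R = -3 + (20 - 19)/(-12 + (6 - 1*(-4)²)) = -3 + 1/(-12 + (6 - 1*16)) = -3 + 1/(-12 + (6 - 16)) = -3 + 1/(-12 - 10) = -3 + 1/(-22) = -3 + 1*(-1/22) = -3 - 1/22 = -67/22 ≈ -3.0455)
(R*U(-3))*(-38) = -67/22*2*(-38) = -67/11*(-38) = 2546/11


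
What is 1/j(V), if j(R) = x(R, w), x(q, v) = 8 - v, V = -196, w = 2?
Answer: ⅙ ≈ 0.16667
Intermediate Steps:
j(R) = 6 (j(R) = 8 - 1*2 = 8 - 2 = 6)
1/j(V) = 1/6 = ⅙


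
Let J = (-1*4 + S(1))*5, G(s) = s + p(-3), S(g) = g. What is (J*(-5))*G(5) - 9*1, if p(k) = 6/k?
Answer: 216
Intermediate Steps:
G(s) = -2 + s (G(s) = s + 6/(-3) = s + 6*(-1/3) = s - 2 = -2 + s)
J = -15 (J = (-1*4 + 1)*5 = (-4 + 1)*5 = -3*5 = -15)
(J*(-5))*G(5) - 9*1 = (-15*(-5))*(-2 + 5) - 9*1 = 75*3 - 9 = 225 - 9 = 216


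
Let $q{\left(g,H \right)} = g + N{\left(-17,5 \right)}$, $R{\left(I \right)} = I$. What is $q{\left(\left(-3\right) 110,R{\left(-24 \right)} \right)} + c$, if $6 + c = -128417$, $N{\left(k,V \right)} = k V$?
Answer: $-128838$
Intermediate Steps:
$N{\left(k,V \right)} = V k$
$c = -128423$ ($c = -6 - 128417 = -128423$)
$q{\left(g,H \right)} = -85 + g$ ($q{\left(g,H \right)} = g + 5 \left(-17\right) = g - 85 = -85 + g$)
$q{\left(\left(-3\right) 110,R{\left(-24 \right)} \right)} + c = \left(-85 - 330\right) - 128423 = -415 - 128423 = -128838$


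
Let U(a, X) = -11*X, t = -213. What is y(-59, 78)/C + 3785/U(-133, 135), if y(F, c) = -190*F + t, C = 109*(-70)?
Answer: -1291717/323730 ≈ -3.9901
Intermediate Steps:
C = -7630
y(F, c) = -213 - 190*F (y(F, c) = -190*F - 213 = -213 - 190*F)
y(-59, 78)/C + 3785/U(-133, 135) = (-213 - 190*(-59))/(-7630) + 3785/((-11*135)) = (-213 + 11210)*(-1/7630) + 3785/(-1485) = 10997*(-1/7630) + 3785*(-1/1485) = -1571/1090 - 757/297 = -1291717/323730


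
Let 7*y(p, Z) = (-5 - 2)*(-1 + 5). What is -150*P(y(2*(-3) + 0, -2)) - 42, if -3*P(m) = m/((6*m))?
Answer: -101/3 ≈ -33.667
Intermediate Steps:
y(p, Z) = -4 (y(p, Z) = ((-5 - 2)*(-1 + 5))/7 = (-7*4)/7 = (⅐)*(-28) = -4)
P(m) = -1/18 (P(m) = -m/(3*(6*m)) = -m*1/(6*m)/3 = -⅓*⅙ = -1/18)
-150*P(y(2*(-3) + 0, -2)) - 42 = -150*(-1/18) - 42 = 25/3 - 42 = -101/3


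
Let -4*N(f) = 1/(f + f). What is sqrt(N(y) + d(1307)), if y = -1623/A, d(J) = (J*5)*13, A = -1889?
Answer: sqrt(3580512735426)/6492 ≈ 291.47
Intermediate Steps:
d(J) = 65*J (d(J) = (5*J)*13 = 65*J)
y = 1623/1889 (y = -1623/(-1889) = -1623*(-1/1889) = 1623/1889 ≈ 0.85918)
N(f) = -1/(8*f) (N(f) = -1/(4*(f + f)) = -1/(2*f)/4 = -1/(8*f))
sqrt(N(y) + d(1307)) = sqrt(-1/(8*1623/1889) + 65*1307) = sqrt(-1/8*1889/1623 + 84955) = sqrt(-1889/12984 + 84955) = sqrt(1103053831/12984) = sqrt(3580512735426)/6492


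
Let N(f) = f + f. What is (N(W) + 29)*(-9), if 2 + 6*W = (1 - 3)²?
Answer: -267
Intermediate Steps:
W = ⅓ (W = -⅓ + (1 - 3)²/6 = -⅓ + (⅙)*(-2)² = -⅓ + (⅙)*4 = -⅓ + ⅔ = ⅓ ≈ 0.33333)
N(f) = 2*f
(N(W) + 29)*(-9) = (2*(⅓) + 29)*(-9) = (⅔ + 29)*(-9) = (89/3)*(-9) = -267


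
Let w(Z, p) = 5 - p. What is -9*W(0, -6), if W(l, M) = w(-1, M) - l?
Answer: -99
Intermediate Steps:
W(l, M) = 5 - M - l (W(l, M) = (5 - M) - l = 5 - M - l)
-9*W(0, -6) = -9*(5 - 1*(-6) - 1*0) = -9*(5 + 6 + 0) = -9*11 = -99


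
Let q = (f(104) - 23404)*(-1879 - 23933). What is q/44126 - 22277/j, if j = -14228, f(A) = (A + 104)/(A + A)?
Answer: 4297904068355/313912364 ≈ 13691.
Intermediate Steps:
f(A) = (104 + A)/(2*A) (f(A) = (104 + A)/((2*A)) = (104 + A)*(1/(2*A)) = (104 + A)/(2*A))
q = 604078236 (q = ((½)*(104 + 104)/104 - 23404)*(-1879 - 23933) = ((½)*(1/104)*208 - 23404)*(-25812) = (1 - 23404)*(-25812) = -23403*(-25812) = 604078236)
q/44126 - 22277/j = 604078236/44126 - 22277/(-14228) = 604078236*(1/44126) - 22277*(-1/14228) = 302039118/22063 + 22277/14228 = 4297904068355/313912364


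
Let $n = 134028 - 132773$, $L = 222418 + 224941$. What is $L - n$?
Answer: $446104$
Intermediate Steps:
$L = 447359$
$n = 1255$
$L - n = 447359 - 1255 = 446104$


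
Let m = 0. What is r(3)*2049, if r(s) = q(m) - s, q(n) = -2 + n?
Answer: -10245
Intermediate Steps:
r(s) = -2 - s (r(s) = (-2 + 0) - s = -2 - s)
r(3)*2049 = (-2 - 1*3)*2049 = (-2 - 3)*2049 = -5*2049 = -10245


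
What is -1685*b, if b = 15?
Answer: -25275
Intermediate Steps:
-1685*b = -1685*15 = -1*25275 = -25275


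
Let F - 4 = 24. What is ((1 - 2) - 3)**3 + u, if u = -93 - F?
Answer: -185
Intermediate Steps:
F = 28 (F = 4 + 24 = 28)
u = -121 (u = -93 - 1*28 = -93 - 28 = -121)
((1 - 2) - 3)**3 + u = ((1 - 2) - 3)**3 - 121 = (-1 - 3)**3 - 121 = (-4)**3 - 121 = -64 - 121 = -185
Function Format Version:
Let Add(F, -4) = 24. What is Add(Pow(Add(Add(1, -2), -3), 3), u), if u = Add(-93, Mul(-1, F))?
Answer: -185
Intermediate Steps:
F = 28 (F = Add(4, 24) = 28)
u = -121 (u = Add(-93, Mul(-1, 28)) = Add(-93, -28) = -121)
Add(Pow(Add(Add(1, -2), -3), 3), u) = Add(Pow(Add(Add(1, -2), -3), 3), -121) = Add(Pow(Add(-1, -3), 3), -121) = Add(Pow(-4, 3), -121) = Add(-64, -121) = -185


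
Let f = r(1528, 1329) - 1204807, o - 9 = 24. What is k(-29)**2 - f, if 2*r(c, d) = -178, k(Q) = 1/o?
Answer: 1312131745/1089 ≈ 1.2049e+6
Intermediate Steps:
o = 33 (o = 9 + 24 = 33)
k(Q) = 1/33
r(c, d) = -89 (r(c, d) = (1/2)*(-178) = -89)
f = -1204896 (f = -89 - 1204807 = -1204896)
k(-29)**2 - f = (1/33)**2 - 1*(-1204896) = 1/1089 + 1204896 = 1312131745/1089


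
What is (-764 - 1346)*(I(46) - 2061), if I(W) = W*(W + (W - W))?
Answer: -116050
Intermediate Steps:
I(W) = W² (I(W) = W*(W + 0) = W*W = W²)
(-764 - 1346)*(I(46) - 2061) = (-764 - 1346)*(46² - 2061) = -2110*(2116 - 2061) = -2110*55 = -116050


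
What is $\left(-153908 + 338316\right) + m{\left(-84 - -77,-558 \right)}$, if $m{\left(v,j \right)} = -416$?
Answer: $183992$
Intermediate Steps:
$\left(-153908 + 338316\right) + m{\left(-84 - -77,-558 \right)} = \left(-153908 + 338316\right) - 416 = 184408 - 416 = 183992$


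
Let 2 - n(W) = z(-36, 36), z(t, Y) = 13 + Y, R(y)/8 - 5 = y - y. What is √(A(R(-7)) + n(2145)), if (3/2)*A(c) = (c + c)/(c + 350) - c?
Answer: I*√111839/39 ≈ 8.575*I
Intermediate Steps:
R(y) = 40 (R(y) = 40 + 8*(y - y) = 40 + 8*0 = 40 + 0 = 40)
A(c) = -2*c/3 + 4*c/(3*(350 + c)) (A(c) = 2*((c + c)/(c + 350) - c)/3 = 2*((2*c)/(350 + c) - c)/3 = 2*(2*c/(350 + c) - c)/3 = 2*(-c + 2*c/(350 + c))/3 = -2*c/3 + 4*c/(3*(350 + c)))
n(W) = -47 (n(W) = 2 - (13 + 36) = 2 - 1*49 = 2 - 49 = -47)
√(A(R(-7)) + n(2145)) = √(-2*40*(348 + 40)/(1050 + 3*40) - 47) = √(-2*40*388/(1050 + 120) - 47) = √(-2*40*388/1170 - 47) = √(-2*40*1/1170*388 - 47) = √(-3104/117 - 47) = √(-8603/117) = I*√111839/39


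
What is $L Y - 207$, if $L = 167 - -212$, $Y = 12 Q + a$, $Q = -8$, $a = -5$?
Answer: $-38486$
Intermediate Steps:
$Y = -101$ ($Y = 12 \left(-8\right) - 5 = -96 - 5 = -101$)
$L = 379$ ($L = 167 + 212 = 379$)
$L Y - 207 = 379 \left(-101\right) - 207 = -38279 - 207 = -38486$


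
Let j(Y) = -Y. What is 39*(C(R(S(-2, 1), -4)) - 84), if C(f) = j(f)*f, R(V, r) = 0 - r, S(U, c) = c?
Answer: -3900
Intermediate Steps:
R(V, r) = -r
C(f) = -f² (C(f) = (-f)*f = -f²)
39*(C(R(S(-2, 1), -4)) - 84) = 39*(-(-1*(-4))² - 84) = 39*(-1*4² - 84) = 39*(-1*16 - 84) = 39*(-16 - 84) = 39*(-100) = -3900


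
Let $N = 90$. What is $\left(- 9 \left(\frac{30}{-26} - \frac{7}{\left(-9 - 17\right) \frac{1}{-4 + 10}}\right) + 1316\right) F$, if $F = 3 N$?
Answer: $\frac{4604580}{13} \approx 3.542 \cdot 10^{5}$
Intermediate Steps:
$F = 270$ ($F = 3 \cdot 90 = 270$)
$\left(- 9 \left(\frac{30}{-26} - \frac{7}{\left(-9 - 17\right) \frac{1}{-4 + 10}}\right) + 1316\right) F = \left(- 9 \left(\frac{30}{-26} - \frac{7}{\left(-9 - 17\right) \frac{1}{-4 + 10}}\right) + 1316\right) 270 = \left(- 9 \left(30 \left(- \frac{1}{26}\right) - \frac{7}{\left(-26\right) \frac{1}{6}}\right) + 1316\right) 270 = \left(- 9 \left(- \frac{15}{13} - \frac{7}{\left(-26\right) \frac{1}{6}}\right) + 1316\right) 270 = \left(- 9 \left(- \frac{15}{13} - \frac{7}{- \frac{13}{3}}\right) + 1316\right) 270 = \left(- 9 \left(- \frac{15}{13} - - \frac{21}{13}\right) + 1316\right) 270 = \left(- 9 \left(- \frac{15}{13} + \frac{21}{13}\right) + 1316\right) 270 = \left(\left(-9\right) \frac{6}{13} + 1316\right) 270 = \left(- \frac{54}{13} + 1316\right) 270 = \frac{17054}{13} \cdot 270 = \frac{4604580}{13}$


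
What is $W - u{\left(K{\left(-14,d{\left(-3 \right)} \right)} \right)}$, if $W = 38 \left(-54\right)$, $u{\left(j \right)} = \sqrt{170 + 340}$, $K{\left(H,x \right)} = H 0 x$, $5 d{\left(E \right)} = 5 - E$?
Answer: $-2052 - \sqrt{510} \approx -2074.6$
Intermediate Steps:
$d{\left(E \right)} = 1 - \frac{E}{5}$ ($d{\left(E \right)} = \frac{5 - E}{5} = 1 - \frac{E}{5}$)
$K{\left(H,x \right)} = 0$ ($K{\left(H,x \right)} = 0 x = 0$)
$u{\left(j \right)} = \sqrt{510}$
$W = -2052$
$W - u{\left(K{\left(-14,d{\left(-3 \right)} \right)} \right)} = -2052 - \sqrt{510}$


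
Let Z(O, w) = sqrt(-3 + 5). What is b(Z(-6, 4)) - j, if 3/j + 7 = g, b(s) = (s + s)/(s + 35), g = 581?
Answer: -5965/702002 + 70*sqrt(2)/1223 ≈ 0.072447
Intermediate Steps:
Z(O, w) = sqrt(2)
b(s) = 2*s/(35 + s) (b(s) = (2*s)/(35 + s) = 2*s/(35 + s))
j = 3/574 (j = 3/(-7 + 581) = 3/574 ≈ 0.0052265)
b(Z(-6, 4)) - j = 2*sqrt(2)/(35 + sqrt(2)) - 1*3/574 = 2*sqrt(2)/(35 + sqrt(2)) - 3/574 = -3/574 + 2*sqrt(2)/(35 + sqrt(2))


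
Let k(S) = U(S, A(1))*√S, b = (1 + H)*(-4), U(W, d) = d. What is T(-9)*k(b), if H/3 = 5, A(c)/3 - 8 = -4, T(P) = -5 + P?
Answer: -1344*I ≈ -1344.0*I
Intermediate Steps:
A(c) = 12 (A(c) = 24 + 3*(-4) = 24 - 12 = 12)
H = 15 (H = 3*5 = 15)
b = -64 (b = (1 + 15)*(-4) = 16*(-4) = -64)
k(S) = 12*√S
T(-9)*k(b) = (-5 - 9)*(12*√(-64)) = -168*8*I = -1344*I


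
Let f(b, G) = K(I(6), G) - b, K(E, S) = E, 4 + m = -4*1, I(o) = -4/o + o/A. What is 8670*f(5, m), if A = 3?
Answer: -31790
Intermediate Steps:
I(o) = -4/o + o/3
m = -8 (m = -4 - 4*1 = -4 - 4 = -8)
f(b, G) = 4/3 - b (f(b, G) = (-4/6 + (⅓)*6) - b = (-4*⅙ + 2) - b = (-⅔ + 2) - b = 4/3 - b)
8670*f(5, m) = 8670*(4/3 - 1*5) = 8670*(4/3 - 5) = 8670*(-11/3) = -31790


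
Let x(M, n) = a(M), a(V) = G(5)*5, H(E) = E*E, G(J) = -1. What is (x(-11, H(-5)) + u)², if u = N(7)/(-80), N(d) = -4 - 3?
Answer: 154449/6400 ≈ 24.133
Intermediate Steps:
N(d) = -7
H(E) = E²
u = 7/80 (u = -7/(-80) = -7*(-1/80) = 7/80 ≈ 0.087500)
a(V) = -5 (a(V) = -1*5 = -5)
x(M, n) = -5
(x(-11, H(-5)) + u)² = (-5 + 7/80)² = (-393/80)² = 154449/6400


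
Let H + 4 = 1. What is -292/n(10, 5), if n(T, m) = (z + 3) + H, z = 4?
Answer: -73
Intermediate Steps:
H = -3 (H = -4 + 1 = -3)
n(T, m) = 4 (n(T, m) = (4 + 3) - 3 = 7 - 3 = 4)
-292/n(10, 5) = -292/4 = (1/4)*(-292) = -73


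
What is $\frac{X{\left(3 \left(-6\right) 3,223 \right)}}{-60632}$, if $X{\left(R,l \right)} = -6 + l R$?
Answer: $\frac{1506}{7579} \approx 0.19871$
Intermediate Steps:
$X{\left(R,l \right)} = -6 + R l$
$\frac{X{\left(3 \left(-6\right) 3,223 \right)}}{-60632} = \frac{-6 + 3 \left(-6\right) 3 \cdot 223}{-60632} = \left(-6 + \left(-18\right) 3 \cdot 223\right) \left(- \frac{1}{60632}\right) = \left(-6 - 12042\right) \left(- \frac{1}{60632}\right) = \left(-12048\right) \left(- \frac{1}{60632}\right) = \frac{1506}{7579}$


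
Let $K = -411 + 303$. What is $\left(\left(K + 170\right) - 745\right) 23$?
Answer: $-15709$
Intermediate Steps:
$K = -108$
$\left(\left(K + 170\right) - 745\right) 23 = \left(\left(-108 + 170\right) - 745\right) 23 = \left(62 - 745\right) 23 = \left(-683\right) 23 = -15709$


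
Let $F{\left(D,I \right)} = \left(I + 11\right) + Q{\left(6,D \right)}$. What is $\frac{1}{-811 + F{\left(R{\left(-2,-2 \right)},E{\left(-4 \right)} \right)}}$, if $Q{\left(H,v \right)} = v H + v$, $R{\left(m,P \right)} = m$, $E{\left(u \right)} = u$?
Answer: $- \frac{1}{818} \approx -0.0012225$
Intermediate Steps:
$Q{\left(H,v \right)} = v + H v$ ($Q{\left(H,v \right)} = H v + v = v + H v$)
$F{\left(D,I \right)} = 11 + I + 7 D$ ($F{\left(D,I \right)} = \left(I + 11\right) + D \left(1 + 6\right) = \left(11 + I\right) + D 7 = \left(11 + I\right) + 7 D = 11 + I + 7 D$)
$\frac{1}{-811 + F{\left(R{\left(-2,-2 \right)},E{\left(-4 \right)} \right)}} = \frac{1}{-811 + \left(11 - 4 + 7 \left(-2\right)\right)} = \frac{1}{-811 - 7} = \frac{1}{-818} = - \frac{1}{818}$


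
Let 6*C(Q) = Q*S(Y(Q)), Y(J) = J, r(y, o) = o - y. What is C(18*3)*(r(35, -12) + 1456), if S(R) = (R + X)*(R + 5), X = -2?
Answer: 38905308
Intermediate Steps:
S(R) = (-2 + R)*(5 + R) (S(R) = (R - 2)*(R + 5) = (-2 + R)*(5 + R))
C(Q) = Q*(-10 + Q² + 3*Q)/6 (C(Q) = (Q*(-10 + Q² + 3*Q))/6 = Q*(-10 + Q² + 3*Q)/6)
C(18*3)*(r(35, -12) + 1456) = ((18*3)*(-10 + (18*3)² + 3*(18*3))/6)*((-12 - 1*35) + 1456) = ((⅙)*54*(-10 + 54² + 3*54))*((-12 - 35) + 1456) = ((⅙)*54*(-10 + 2916 + 162))*(-47 + 1456) = ((⅙)*54*3068)*1409 = 27612*1409 = 38905308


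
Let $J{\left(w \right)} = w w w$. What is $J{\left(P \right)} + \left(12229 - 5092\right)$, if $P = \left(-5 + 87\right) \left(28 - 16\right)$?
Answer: $952771041$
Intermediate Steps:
$P = 984$ ($P = 82 \cdot 12 = 984$)
$J{\left(w \right)} = w^{3}$ ($J{\left(w \right)} = w^{2} w = w^{3}$)
$J{\left(P \right)} + \left(12229 - 5092\right) = 984^{3} + \left(12229 - 5092\right) = 952763904 + 7137 = 952771041$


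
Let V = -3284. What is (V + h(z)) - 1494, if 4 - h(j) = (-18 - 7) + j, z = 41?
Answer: -4790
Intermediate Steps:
h(j) = 29 - j (h(j) = 4 - ((-18 - 7) + j) = 4 - (-25 + j) = 4 + (25 - j) = 29 - j)
(V + h(z)) - 1494 = (-3284 + (29 - 1*41)) - 1494 = (-3284 + (29 - 41)) - 1494 = (-3284 - 12) - 1494 = -3296 - 1494 = -4790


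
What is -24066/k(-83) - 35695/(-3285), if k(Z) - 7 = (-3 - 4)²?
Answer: -1100827/2628 ≈ -418.88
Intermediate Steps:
k(Z) = 56 (k(Z) = 7 + (-3 - 4)² = 7 + (-7)² = 7 + 49 = 56)
-24066/k(-83) - 35695/(-3285) = -24066/56 - 35695/(-3285) = -24066*1/56 - 35695*(-1/3285) = -1719/4 + 7139/657 = -1100827/2628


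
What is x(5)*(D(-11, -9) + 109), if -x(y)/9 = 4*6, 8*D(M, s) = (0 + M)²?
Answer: -26811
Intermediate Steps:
D(M, s) = M²/8 (D(M, s) = (0 + M)²/8 = M²/8)
x(y) = -216 (x(y) = -36*6 = -9*24 = -216)
x(5)*(D(-11, -9) + 109) = -216*((⅛)*(-11)² + 109) = -216*((⅛)*121 + 109) = -216*(121/8 + 109) = -216*993/8 = -26811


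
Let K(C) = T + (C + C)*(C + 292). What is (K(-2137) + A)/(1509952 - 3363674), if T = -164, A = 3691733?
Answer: -11577099/1853722 ≈ -6.2453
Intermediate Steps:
K(C) = -164 + 2*C*(292 + C) (K(C) = -164 + (C + C)*(C + 292) = -164 + (2*C)*(292 + C) = -164 + 2*C*(292 + C))
(K(-2137) + A)/(1509952 - 3363674) = ((-164 + 2*(-2137)² + 584*(-2137)) + 3691733)/(1509952 - 3363674) = ((-164 + 2*4566769 - 1248008) + 3691733)/(-1853722) = ((-164 + 9133538 - 1248008) + 3691733)*(-1/1853722) = (7885366 + 3691733)*(-1/1853722) = 11577099*(-1/1853722) = -11577099/1853722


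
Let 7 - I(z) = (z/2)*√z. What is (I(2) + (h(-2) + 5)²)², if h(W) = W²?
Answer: (88 - √2)² ≈ 7497.1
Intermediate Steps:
I(z) = 7 - z^(3/2)/2 (I(z) = 7 - z/2*√z = 7 - z^(3/2)/2)
(I(2) + (h(-2) + 5)²)² = ((7 - √2) + ((-2)² + 5)²)² = ((7 - √2) + (4 + 5)²)² = ((7 - √2) + 9²)² = ((7 - √2) + 81)² = (88 - √2)²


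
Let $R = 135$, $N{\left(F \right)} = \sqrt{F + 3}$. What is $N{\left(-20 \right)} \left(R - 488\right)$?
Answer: $- 353 i \sqrt{17} \approx - 1455.5 i$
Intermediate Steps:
$N{\left(F \right)} = \sqrt{3 + F}$
$N{\left(-20 \right)} \left(R - 488\right) = \sqrt{3 - 20} \left(135 - 488\right) = \sqrt{-17} \left(-353\right) = i \sqrt{17} \left(-353\right) = - 353 i \sqrt{17}$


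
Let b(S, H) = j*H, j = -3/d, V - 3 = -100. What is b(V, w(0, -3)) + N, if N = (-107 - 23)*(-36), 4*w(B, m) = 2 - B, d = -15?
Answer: 46801/10 ≈ 4680.1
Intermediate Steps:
V = -97 (V = 3 - 100 = -97)
w(B, m) = ½ - B/4 (w(B, m) = (2 - B)/4 = ½ - B/4)
j = ⅕ (j = -3/(-15) = -3*(-1/15) = ⅕ ≈ 0.20000)
b(S, H) = H/5
N = 4680 (N = -130*(-36) = 4680)
b(V, w(0, -3)) + N = (½ - ¼*0)/5 + 4680 = (½ + 0)/5 + 4680 = (⅕)*(½) + 4680 = ⅒ + 4680 = 46801/10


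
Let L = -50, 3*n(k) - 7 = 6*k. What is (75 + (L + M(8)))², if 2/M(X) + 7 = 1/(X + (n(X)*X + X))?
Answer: 7114753801/11648569 ≈ 610.78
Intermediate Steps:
n(k) = 7/3 + 2*k (n(k) = 7/3 + (6*k)/3 = 7/3 + 2*k)
M(X) = 2/(-7 + 1/(2*X + X*(7/3 + 2*X))) (M(X) = 2/(-7 + 1/(X + ((7/3 + 2*X)*X + X))) = 2/(-7 + 1/(X + (X*(7/3 + 2*X) + X))) = 2/(-7 + 1/(X + (X + X*(7/3 + 2*X)))) = 2/(-7 + 1/(2*X + X*(7/3 + 2*X))))
(75 + (L + M(8)))² = (75 + (-50 + 2*8*(-13 - 6*8)/(-3 + 42*8² + 91*8)))² = (75 + (-50 + 2*8*(-13 - 48)/(-3 + 42*64 + 728)))² = (75 + (-50 + 2*8*(-61)/(-3 + 2688 + 728)))² = (75 + (-50 + 2*8*(-61)/3413))² = (75 + (-50 + 2*8*(1/3413)*(-61)))² = (75 + (-50 - 976/3413))² = (75 - 171626/3413)² = (84349/3413)² = 7114753801/11648569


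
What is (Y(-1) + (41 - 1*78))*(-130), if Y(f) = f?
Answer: 4940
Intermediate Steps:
(Y(-1) + (41 - 1*78))*(-130) = (-1 + (41 - 1*78))*(-130) = (-1 + (41 - 78))*(-130) = (-1 - 37)*(-130) = -38*(-130) = 4940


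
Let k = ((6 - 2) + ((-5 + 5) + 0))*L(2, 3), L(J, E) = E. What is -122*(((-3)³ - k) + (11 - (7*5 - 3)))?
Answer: 7320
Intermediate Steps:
k = 12 (k = ((6 - 2) + ((-5 + 5) + 0))*3 = (4 + (0 + 0))*3 = (4 + 0)*3 = 4*3 = 12)
-122*(((-3)³ - k) + (11 - (7*5 - 3))) = -122*(((-3)³ - 1*12) + (11 - (7*5 - 3))) = -122*((-27 - 12) + (11 - (35 - 3))) = -122*(-39 + (11 - 1*32)) = -122*(-39 + (11 - 32)) = -122*(-39 - 21) = -122*(-60) = 7320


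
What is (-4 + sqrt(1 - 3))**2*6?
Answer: 84 - 48*I*sqrt(2) ≈ 84.0 - 67.882*I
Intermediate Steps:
(-4 + sqrt(1 - 3))**2*6 = (-4 + sqrt(-2))**2*6 = (-4 + I*sqrt(2))**2*6 = 6*(-4 + I*sqrt(2))**2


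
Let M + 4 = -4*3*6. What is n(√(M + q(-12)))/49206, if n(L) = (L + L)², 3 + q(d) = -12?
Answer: -182/24603 ≈ -0.0073975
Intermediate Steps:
M = -76 (M = -4 - 4*3*6 = -4 - 12*6 = -4 - 72 = -76)
q(d) = -15 (q(d) = -3 - 12 = -15)
n(L) = 4*L² (n(L) = (2*L)² = 4*L²)
n(√(M + q(-12)))/49206 = (4*(√(-76 - 15))²)/49206 = (4*(√(-91))²)*(1/49206) = (4*(I*√91)²)*(1/49206) = (4*(-91))*(1/49206) = -364*1/49206 = -182/24603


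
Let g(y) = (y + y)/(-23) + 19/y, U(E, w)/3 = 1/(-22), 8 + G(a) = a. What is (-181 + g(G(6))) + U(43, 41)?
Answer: -48187/253 ≈ -190.46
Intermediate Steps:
G(a) = -8 + a
U(E, w) = -3/22 (U(E, w) = 3/(-22) = 3*(-1/22) = -3/22)
g(y) = 19/y - 2*y/23 (g(y) = (2*y)*(-1/23) + 19/y = -2*y/23 + 19/y = 19/y - 2*y/23)
(-181 + g(G(6))) + U(43, 41) = (-181 + (19/(-8 + 6) - 2*(-8 + 6)/23)) - 3/22 = (-181 + (19/(-2) - 2/23*(-2))) - 3/22 = (-181 + (19*(-1/2) + 4/23)) - 3/22 = (-181 + (-19/2 + 4/23)) - 3/22 = (-181 - 429/46) - 3/22 = -8755/46 - 3/22 = -48187/253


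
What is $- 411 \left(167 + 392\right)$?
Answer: $-229749$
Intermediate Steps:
$- 411 \left(167 + 392\right) = \left(-411\right) 559 = -229749$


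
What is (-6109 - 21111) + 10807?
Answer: -16413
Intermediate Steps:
(-6109 - 21111) + 10807 = -27220 + 10807 = -16413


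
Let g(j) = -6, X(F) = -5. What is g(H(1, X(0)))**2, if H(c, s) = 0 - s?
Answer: 36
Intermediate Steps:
H(c, s) = -s
g(H(1, X(0)))**2 = (-6)**2 = 36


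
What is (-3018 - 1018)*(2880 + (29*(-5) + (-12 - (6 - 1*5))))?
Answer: -10985992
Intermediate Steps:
(-3018 - 1018)*(2880 + (29*(-5) + (-12 - (6 - 1*5)))) = -4036*(2880 + (-145 + (-12 - (6 - 5)))) = -4036*(2880 + (-145 + (-12 - 1*1))) = -4036*(2880 + (-145 + (-12 - 1))) = -4036*(2880 + (-145 - 13)) = -4036*(2880 - 158) = -4036*2722 = -10985992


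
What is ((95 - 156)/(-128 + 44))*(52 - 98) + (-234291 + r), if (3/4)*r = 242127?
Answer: 3717487/42 ≈ 88512.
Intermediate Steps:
r = 322836 (r = (4/3)*242127 = 322836)
((95 - 156)/(-128 + 44))*(52 - 98) + (-234291 + r) = ((95 - 156)/(-128 + 44))*(52 - 98) + (-234291 + 322836) = -61/(-84)*(-46) + 88545 = -61*(-1/84)*(-46) + 88545 = (61/84)*(-46) + 88545 = -1403/42 + 88545 = 3717487/42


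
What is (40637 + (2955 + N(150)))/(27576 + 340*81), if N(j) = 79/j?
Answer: 6538879/8267400 ≈ 0.79092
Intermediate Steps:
(40637 + (2955 + N(150)))/(27576 + 340*81) = (40637 + (2955 + 79/150))/(27576 + 340*81) = (40637 + (2955 + 79*(1/150)))/(27576 + 27540) = (40637 + (2955 + 79/150))/55116 = (40637 + 443329/150)*(1/55116) = (6538879/150)*(1/55116) = 6538879/8267400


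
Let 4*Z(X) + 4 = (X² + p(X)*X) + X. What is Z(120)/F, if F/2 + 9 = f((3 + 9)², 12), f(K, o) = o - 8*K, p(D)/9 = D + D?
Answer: -68429/2298 ≈ -29.778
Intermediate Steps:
p(D) = 18*D (p(D) = 9*(D + D) = 9*(2*D) = 18*D)
Z(X) = -1 + X/4 + 19*X²/4 (Z(X) = -1 + ((X² + (18*X)*X) + X)/4 = -1 + ((X² + 18*X²) + X)/4 = -1 + (19*X² + X)/4 = -1 + (X + 19*X²)/4 = -1 + (X/4 + 19*X²/4) = -1 + X/4 + 19*X²/4)
F = -2298 (F = -18 + 2*(12 - 8*(3 + 9)²) = -18 + 2*(12 - 8*12²) = -18 + 2*(12 - 8*144) = -18 + 2*(12 - 1152) = -18 + 2*(-1140) = -18 - 2280 = -2298)
Z(120)/F = (-1 + (¼)*120 + (19/4)*120²)/(-2298) = (-1 + 30 + (19/4)*14400)*(-1/2298) = (-1 + 30 + 68400)*(-1/2298) = 68429*(-1/2298) = -68429/2298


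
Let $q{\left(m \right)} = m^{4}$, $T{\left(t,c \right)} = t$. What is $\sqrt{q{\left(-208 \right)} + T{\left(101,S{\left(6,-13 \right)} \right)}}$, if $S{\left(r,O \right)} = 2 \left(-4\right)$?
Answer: $\sqrt{1871773797} \approx 43264.0$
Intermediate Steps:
$S{\left(r,O \right)} = -8$
$\sqrt{q{\left(-208 \right)} + T{\left(101,S{\left(6,-13 \right)} \right)}} = \sqrt{\left(-208\right)^{4} + 101} = \sqrt{1871773696 + 101} = \sqrt{1871773797}$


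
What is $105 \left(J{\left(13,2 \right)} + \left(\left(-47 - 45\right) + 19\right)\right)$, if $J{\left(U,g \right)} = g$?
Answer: $-7455$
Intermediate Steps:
$105 \left(J{\left(13,2 \right)} + \left(\left(-47 - 45\right) + 19\right)\right) = 105 \left(2 + \left(\left(-47 - 45\right) + 19\right)\right) = 105 \left(2 + \left(-92 + 19\right)\right) = 105 \left(2 - 73\right) = 105 \left(-71\right) = -7455$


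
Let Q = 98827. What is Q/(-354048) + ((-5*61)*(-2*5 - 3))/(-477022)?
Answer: -1867171289/6495718656 ≈ -0.28745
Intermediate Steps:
Q/(-354048) + ((-5*61)*(-2*5 - 3))/(-477022) = 98827/(-354048) + ((-5*61)*(-2*5 - 3))/(-477022) = 98827*(-1/354048) - 305*(-10 - 3)*(-1/477022) = -98827/354048 - 305*(-13)*(-1/477022) = -98827/354048 + 3965*(-1/477022) = -98827/354048 - 305/36694 = -1867171289/6495718656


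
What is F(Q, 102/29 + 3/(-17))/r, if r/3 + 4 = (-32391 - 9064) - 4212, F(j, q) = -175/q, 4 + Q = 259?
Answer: 86275/225660411 ≈ 0.00038232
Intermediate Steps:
Q = 255 (Q = -4 + 259 = 255)
r = -137013 (r = -12 + 3*((-32391 - 9064) - 4212) = -12 + 3*(-41455 - 4212) = -12 + 3*(-45667) = -12 - 137001 = -137013)
F(Q, 102/29 + 3/(-17))/r = -175/(102/29 + 3/(-17))/(-137013) = -175/(102*(1/29) + 3*(-1/17))*(-1/137013) = -175/(102/29 - 3/17)*(-1/137013) = -175/1647/493*(-1/137013) = -175*493/1647*(-1/137013) = -86275/1647*(-1/137013) = 86275/225660411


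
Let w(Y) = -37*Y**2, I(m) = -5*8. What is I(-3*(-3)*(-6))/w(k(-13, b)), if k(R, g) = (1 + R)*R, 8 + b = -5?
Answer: 5/112554 ≈ 4.4423e-5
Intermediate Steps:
b = -13 (b = -8 - 5 = -13)
k(R, g) = R*(1 + R)
I(m) = -40
I(-3*(-3)*(-6))/w(k(-13, b)) = -40*(-1/(6253*(1 - 13)**2)) = -40/((-37*(-13*(-12))**2)) = -40/((-37*156**2)) = -40/((-37*24336)) = -40/(-900432) = -40*(-1/900432) = 5/112554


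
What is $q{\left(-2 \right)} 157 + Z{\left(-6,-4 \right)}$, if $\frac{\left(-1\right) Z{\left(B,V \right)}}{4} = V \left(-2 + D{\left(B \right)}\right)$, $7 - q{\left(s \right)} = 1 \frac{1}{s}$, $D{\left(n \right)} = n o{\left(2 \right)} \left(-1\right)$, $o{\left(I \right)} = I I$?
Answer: $\frac{3059}{2} \approx 1529.5$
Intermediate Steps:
$o{\left(I \right)} = I^{2}$
$D{\left(n \right)} = - 4 n$ ($D{\left(n \right)} = n 2^{2} \left(-1\right) = n 4 \left(-1\right) = 4 n \left(-1\right) = - 4 n$)
$q{\left(s \right)} = 7 - \frac{1}{s}$ ($q{\left(s \right)} = 7 - 1 \frac{1}{s} = 7 - \frac{1}{s}$)
$Z{\left(B,V \right)} = - 4 V \left(-2 - 4 B\right)$
$q{\left(-2 \right)} 157 + Z{\left(-6,-4 \right)} = \left(7 - \frac{1}{-2}\right) 157 + 8 \left(-4\right) \left(1 + 2 \left(-6\right)\right) = \left(7 - - \frac{1}{2}\right) 157 + 8 \left(-4\right) \left(1 - 12\right) = \left(7 + \frac{1}{2}\right) 157 + 8 \left(-4\right) \left(-11\right) = \frac{15}{2} \cdot 157 + 352 = \frac{2355}{2} + 352 = \frac{3059}{2}$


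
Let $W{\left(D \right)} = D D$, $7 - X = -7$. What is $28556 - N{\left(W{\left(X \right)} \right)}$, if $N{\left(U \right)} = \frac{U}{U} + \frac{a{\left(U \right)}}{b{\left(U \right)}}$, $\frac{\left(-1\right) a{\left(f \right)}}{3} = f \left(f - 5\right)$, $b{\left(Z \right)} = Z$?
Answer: $29128$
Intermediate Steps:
$a{\left(f \right)} = - 3 f \left(-5 + f\right)$ ($a{\left(f \right)} = - 3 f \left(f - 5\right) = - 3 f \left(-5 + f\right)$)
$X = 14$ ($X = 7 - -7 = 7 + 7 = 14$)
$W{\left(D \right)} = D^{2}$
$N{\left(U \right)} = 16 - 3 U$ ($N{\left(U \right)} = \frac{U}{U} + \frac{3 U \left(5 - U\right)}{U} = 1 - \left(-15 + 3 U\right) = 16 - 3 U$)
$28556 - N{\left(W{\left(X \right)} \right)} = 28556 - \left(16 - 3 \cdot 14^{2}\right) = 28556 - \left(16 - 588\right) = 28556 - -572 = 28556 + 572 = 29128$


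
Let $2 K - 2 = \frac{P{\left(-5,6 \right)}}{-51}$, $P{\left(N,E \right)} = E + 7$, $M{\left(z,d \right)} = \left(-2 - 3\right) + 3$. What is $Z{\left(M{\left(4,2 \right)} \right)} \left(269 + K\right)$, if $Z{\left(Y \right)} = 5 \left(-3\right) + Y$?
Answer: $- \frac{27527}{6} \approx -4587.8$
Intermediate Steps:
$M{\left(z,d \right)} = -2$ ($M{\left(z,d \right)} = -5 + 3 = -2$)
$P{\left(N,E \right)} = 7 + E$
$Z{\left(Y \right)} = -15 + Y$
$K = \frac{89}{102}$ ($K = 1 + \frac{\left(7 + 6\right) \frac{1}{-51}}{2} = 1 + \frac{13 \left(- \frac{1}{51}\right)}{2} = 1 + \frac{1}{2} \left(- \frac{13}{51}\right) = 1 - \frac{13}{102} = \frac{89}{102} \approx 0.87255$)
$Z{\left(M{\left(4,2 \right)} \right)} \left(269 + K\right) = \left(-15 - 2\right) \left(269 + \frac{89}{102}\right) = \left(-17\right) \frac{27527}{102} = - \frac{27527}{6}$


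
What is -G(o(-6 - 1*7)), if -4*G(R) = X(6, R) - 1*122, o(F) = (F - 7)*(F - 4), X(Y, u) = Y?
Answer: -29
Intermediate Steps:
o(F) = (-7 + F)*(-4 + F)
G(R) = 29 (G(R) = -(6 - 1*122)/4 = -(6 - 122)/4 = -¼*(-116) = 29)
-G(o(-6 - 1*7)) = -1*29 = -29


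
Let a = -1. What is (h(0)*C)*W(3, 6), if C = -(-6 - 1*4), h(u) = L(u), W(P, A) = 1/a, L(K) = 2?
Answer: -20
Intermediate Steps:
W(P, A) = -1 (W(P, A) = 1/(-1) = -1)
h(u) = 2
C = 10 (C = -(-6 - 4) = -1*(-10) = 10)
(h(0)*C)*W(3, 6) = (2*10)*(-1) = 20*(-1) = -20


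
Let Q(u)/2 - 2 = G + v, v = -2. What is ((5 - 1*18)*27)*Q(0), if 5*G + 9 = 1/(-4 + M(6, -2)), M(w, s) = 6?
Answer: 5967/5 ≈ 1193.4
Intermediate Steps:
G = -17/10 (G = -9/5 + 1/(5*(-4 + 6)) = -9/5 + (⅕)/2 = -9/5 + (⅕)*(½) = -9/5 + ⅒ = -17/10 ≈ -1.7000)
Q(u) = -17/5 (Q(u) = 4 + 2*(-17/10 - 2) = 4 + 2*(-37/10) = 4 - 37/5 = -17/5)
((5 - 1*18)*27)*Q(0) = ((5 - 1*18)*27)*(-17/5) = ((5 - 18)*27)*(-17/5) = -13*27*(-17/5) = -351*(-17/5) = 5967/5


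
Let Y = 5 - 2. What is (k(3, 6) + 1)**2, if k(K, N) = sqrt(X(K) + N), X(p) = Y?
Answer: 16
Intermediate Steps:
Y = 3
X(p) = 3
k(K, N) = sqrt(3 + N)
(k(3, 6) + 1)**2 = (sqrt(3 + 6) + 1)**2 = (sqrt(9) + 1)**2 = (3 + 1)**2 = 4**2 = 16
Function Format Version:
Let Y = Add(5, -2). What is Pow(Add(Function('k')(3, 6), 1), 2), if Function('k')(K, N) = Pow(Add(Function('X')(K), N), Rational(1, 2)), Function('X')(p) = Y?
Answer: 16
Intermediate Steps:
Y = 3
Function('X')(p) = 3
Function('k')(K, N) = Pow(Add(3, N), Rational(1, 2))
Pow(Add(Function('k')(3, 6), 1), 2) = Pow(Add(Pow(Add(3, 6), Rational(1, 2)), 1), 2) = Pow(Add(Pow(9, Rational(1, 2)), 1), 2) = Pow(Add(3, 1), 2) = Pow(4, 2) = 16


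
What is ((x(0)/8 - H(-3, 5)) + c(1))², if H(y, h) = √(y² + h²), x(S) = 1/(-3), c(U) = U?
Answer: 20113/576 - 23*√34/12 ≈ 23.742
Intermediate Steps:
x(S) = -⅓
H(y, h) = √(h² + y²)
((x(0)/8 - H(-3, 5)) + c(1))² = ((-⅓/8 - √(5² + (-3)²)) + 1)² = ((-⅓*⅛ - √(25 + 9)) + 1)² = ((-1/24 - √34) + 1)² = (23/24 - √34)²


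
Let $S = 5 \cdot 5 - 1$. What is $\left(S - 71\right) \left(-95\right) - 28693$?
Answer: $-24228$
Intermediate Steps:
$S = 24$ ($S = 25 - 1 = 24$)
$\left(S - 71\right) \left(-95\right) - 28693 = \left(24 - 71\right) \left(-95\right) - 28693 = \left(-47\right) \left(-95\right) - 28693 = 4465 - 28693 = -24228$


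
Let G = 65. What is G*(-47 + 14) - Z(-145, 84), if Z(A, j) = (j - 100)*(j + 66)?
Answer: 255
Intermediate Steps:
Z(A, j) = (-100 + j)*(66 + j)
G*(-47 + 14) - Z(-145, 84) = 65*(-47 + 14) - (-6600 + 84² - 34*84) = 65*(-33) - (-6600 + 7056 - 2856) = -2145 - 1*(-2400) = -2145 + 2400 = 255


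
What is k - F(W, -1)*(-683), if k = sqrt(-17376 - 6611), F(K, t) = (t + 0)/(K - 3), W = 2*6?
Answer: -683/9 + 17*I*sqrt(83) ≈ -75.889 + 154.88*I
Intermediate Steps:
W = 12
F(K, t) = t/(-3 + K)
k = 17*I*sqrt(83) (k = sqrt(-23987) = 17*I*sqrt(83) ≈ 154.88*I)
k - F(W, -1)*(-683) = 17*I*sqrt(83) - (-1/(-3 + 12))*(-683) = 17*I*sqrt(83) - (-1/9)*(-683) = 17*I*sqrt(83) - (-1*1/9)*(-683) = 17*I*sqrt(83) - (-1)*(-683)/9 = 17*I*sqrt(83) - 1*683/9 = 17*I*sqrt(83) - 683/9 = -683/9 + 17*I*sqrt(83)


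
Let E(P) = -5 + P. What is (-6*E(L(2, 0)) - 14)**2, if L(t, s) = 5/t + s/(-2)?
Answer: 1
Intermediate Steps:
L(t, s) = 5/t - s/2 (L(t, s) = 5/t + s*(-1/2) = 5/t - s/2)
(-6*E(L(2, 0)) - 14)**2 = (-6*(-5 + (5/2 - 1/2*0)) - 14)**2 = (-6*(-5 + (5*(1/2) + 0)) - 14)**2 = (-6*(-5 + (5/2 + 0)) - 14)**2 = (-6*(-5 + 5/2) - 14)**2 = (-6*(-5/2) - 14)**2 = (15 - 14)**2 = 1**2 = 1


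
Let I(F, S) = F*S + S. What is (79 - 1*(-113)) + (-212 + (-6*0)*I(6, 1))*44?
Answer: -9136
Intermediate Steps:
I(F, S) = S + F*S
(79 - 1*(-113)) + (-212 + (-6*0)*I(6, 1))*44 = (79 - 1*(-113)) + (-212 + (-6*0)*(1*(1 + 6)))*44 = (79 + 113) + (-212 + 0*(1*7))*44 = 192 + (-212 + 0*7)*44 = 192 + (-212 + 0)*44 = 192 - 212*44 = 192 - 9328 = -9136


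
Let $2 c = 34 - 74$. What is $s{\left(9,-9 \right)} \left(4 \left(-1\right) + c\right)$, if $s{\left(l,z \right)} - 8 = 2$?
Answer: $-240$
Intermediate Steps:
$c = -20$ ($c = \frac{34 - 74}{2} = \frac{1}{2} \left(-40\right) = -20$)
$s{\left(l,z \right)} = 10$ ($s{\left(l,z \right)} = 8 + 2 = 10$)
$s{\left(9,-9 \right)} \left(4 \left(-1\right) + c\right) = 10 \left(4 \left(-1\right) - 20\right) = 10 \left(-4 - 20\right) = 10 \left(-24\right) = -240$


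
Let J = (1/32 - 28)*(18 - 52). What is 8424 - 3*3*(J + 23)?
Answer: -5463/16 ≈ -341.44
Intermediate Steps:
J = 15215/16 (J = (1/32 - 28)*(-34) = -895/32*(-34) = 15215/16 ≈ 950.94)
8424 - 3*3*(J + 23) = 8424 - 3*3*(15215/16 + 23) = 8424 - 9*15583/16 = 8424 - 1*140247/16 = 8424 - 140247/16 = -5463/16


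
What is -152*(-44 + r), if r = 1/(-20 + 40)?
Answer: 33402/5 ≈ 6680.4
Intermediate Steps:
r = 1/20 ≈ 0.050000
-152*(-44 + r) = -152*(-44 + 1/20) = -152*(-879/20) = 33402/5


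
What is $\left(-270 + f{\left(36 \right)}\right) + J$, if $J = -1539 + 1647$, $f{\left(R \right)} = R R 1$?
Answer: $1134$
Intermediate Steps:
$f{\left(R \right)} = R^{2}$ ($f{\left(R \right)} = R^{2} \cdot 1 = R^{2}$)
$J = 108$
$\left(-270 + f{\left(36 \right)}\right) + J = \left(-270 + 36^{2}\right) + 108 = \left(-270 + 1296\right) + 108 = 1026 + 108 = 1134$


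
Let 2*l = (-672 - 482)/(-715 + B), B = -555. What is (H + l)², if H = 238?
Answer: 91710248569/1612900 ≈ 56860.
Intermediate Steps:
l = 577/1270 (l = ((-672 - 482)/(-715 - 555))/2 = (-1154/(-1270))/2 = (-1154*(-1/1270))/2 = (½)*(577/635) = 577/1270 ≈ 0.45433)
(H + l)² = (238 + 577/1270)² = (302837/1270)² = 91710248569/1612900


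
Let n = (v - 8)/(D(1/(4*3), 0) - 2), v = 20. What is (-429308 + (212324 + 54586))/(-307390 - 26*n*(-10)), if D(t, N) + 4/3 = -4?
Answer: 893189/1692985 ≈ 0.52758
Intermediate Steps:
D(t, N) = -16/3 (D(t, N) = -4/3 - 4 = -16/3)
n = -18/11 (n = (20 - 8)/(-16/3 - 2) = 12/(-22/3) = 12*(-3/22) = -18/11 ≈ -1.6364)
(-429308 + (212324 + 54586))/(-307390 - 26*n*(-10)) = (-429308 + (212324 + 54586))/(-307390 - 26*(-18/11)*(-10)) = (-429308 + 266910)/(-307390 + (468/11)*(-10)) = -162398/(-307390 - 4680/11) = -162398/(-3385970/11) = -162398*(-11/3385970) = 893189/1692985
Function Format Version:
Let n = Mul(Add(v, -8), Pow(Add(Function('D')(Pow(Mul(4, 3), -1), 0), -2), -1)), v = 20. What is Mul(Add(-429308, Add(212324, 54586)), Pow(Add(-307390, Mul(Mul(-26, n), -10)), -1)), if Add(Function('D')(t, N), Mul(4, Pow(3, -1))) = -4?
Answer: Rational(893189, 1692985) ≈ 0.52758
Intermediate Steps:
Function('D')(t, N) = Rational(-16, 3) (Function('D')(t, N) = Add(Rational(-4, 3), -4) = Rational(-16, 3))
n = Rational(-18, 11) (n = Mul(Add(20, -8), Pow(Add(Rational(-16, 3), -2), -1)) = Mul(12, Pow(Rational(-22, 3), -1)) = Mul(12, Rational(-3, 22)) = Rational(-18, 11) ≈ -1.6364)
Mul(Add(-429308, Add(212324, 54586)), Pow(Add(-307390, Mul(Mul(-26, n), -10)), -1)) = Mul(Add(-429308, Add(212324, 54586)), Pow(Add(-307390, Mul(Mul(-26, Rational(-18, 11)), -10)), -1)) = Mul(Add(-429308, 266910), Pow(Add(-307390, Mul(Rational(468, 11), -10)), -1)) = Mul(-162398, Pow(Add(-307390, Rational(-4680, 11)), -1)) = Mul(-162398, Pow(Rational(-3385970, 11), -1)) = Mul(-162398, Rational(-11, 3385970)) = Rational(893189, 1692985)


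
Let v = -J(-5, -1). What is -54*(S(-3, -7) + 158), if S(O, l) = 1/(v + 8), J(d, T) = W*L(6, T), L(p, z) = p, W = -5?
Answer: -162135/19 ≈ -8533.4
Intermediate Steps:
J(d, T) = -30 (J(d, T) = -5*6 = -30)
v = 30 (v = -1*(-30) = 30)
S(O, l) = 1/38 (S(O, l) = 1/(30 + 8) = 1/38)
-54*(S(-3, -7) + 158) = -54*(1/38 + 158) = -54*6005/38 = -162135/19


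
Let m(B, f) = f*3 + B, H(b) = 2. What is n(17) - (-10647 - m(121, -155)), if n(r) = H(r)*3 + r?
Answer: 10326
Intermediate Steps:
m(B, f) = B + 3*f (m(B, f) = 3*f + B = B + 3*f)
n(r) = 6 + r (n(r) = 2*3 + r = 6 + r)
n(17) - (-10647 - m(121, -155)) = (6 + 17) - (-10647 - (121 + 3*(-155))) = 23 - (-10647 - (121 - 465)) = 23 - (-10647 - 1*(-344)) = 23 - (-10647 + 344) = 23 - 1*(-10303) = 23 + 10303 = 10326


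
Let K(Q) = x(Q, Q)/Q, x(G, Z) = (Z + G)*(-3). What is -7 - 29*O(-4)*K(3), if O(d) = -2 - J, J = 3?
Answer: -877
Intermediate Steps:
x(G, Z) = -3*G - 3*Z (x(G, Z) = (G + Z)*(-3) = -3*G - 3*Z)
K(Q) = -6 (K(Q) = (-3*Q - 3*Q)/Q = (-6*Q)/Q = -6)
O(d) = -5 (O(d) = -2 - 1*3 = -2 - 3 = -5)
-7 - 29*O(-4)*K(3) = -7 - (-145)*(-6) = -7 - 29*30 = -7 - 870 = -877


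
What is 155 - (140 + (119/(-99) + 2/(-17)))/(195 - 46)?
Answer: 38635486/250767 ≈ 154.07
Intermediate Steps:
155 - (140 + (119/(-99) + 2/(-17)))/(195 - 46) = 155 - (140 + (119*(-1/99) + 2*(-1/17)))/149 = 155 - (140 + (-119/99 - 2/17))/149 = 155 - (140 - 2221/1683)/149 = 155 - 233399/(1683*149) = 155 - 1*233399/250767 = 155 - 233399/250767 = 38635486/250767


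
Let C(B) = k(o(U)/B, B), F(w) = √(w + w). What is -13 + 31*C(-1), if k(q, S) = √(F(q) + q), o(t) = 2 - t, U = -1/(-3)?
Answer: -13 + 31*√(-15 + 3*I*√30)/3 ≈ 6.6722 + 44.594*I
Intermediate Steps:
U = ⅓ (U = -1*(-⅓) = ⅓ ≈ 0.33333)
F(w) = √2*√w (F(w) = √(2*w) = √2*√w)
k(q, S) = √(q + √2*√q) (k(q, S) = √(√2*√q + q) = √(q + √2*√q))
C(B) = √(5/(3*B) + √30*√(1/B)/3) (C(B) = √((2 - 1*⅓)/B + √2*√((2 - 1*⅓)/B)) = √((2 - ⅓)/B + √2*√((2 - ⅓)/B)) = √(5/(3*B) + √2*√(5/(3*B))) = √(5/(3*B) + √2*(√15*√(1/B)/3)) = √(5/(3*B) + √30*√(1/B)/3))
-13 + 31*C(-1) = -13 + 31*(√(15/(-1) + 3*√30*√(1/(-1)))/3) = -13 + 31*(√(15*(-1) + 3*√30*√(-1))/3) = -13 + 31*(√(-15 + 3*√30*I)/3) = -13 + 31*(√(-15 + 3*I*√30)/3) = -13 + 31*√(-15 + 3*I*√30)/3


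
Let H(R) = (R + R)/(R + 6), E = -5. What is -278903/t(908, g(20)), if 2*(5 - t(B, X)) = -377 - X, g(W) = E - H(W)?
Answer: -3625739/2473 ≈ -1466.1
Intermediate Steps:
H(R) = 2*R/(6 + R) (H(R) = (2*R)/(6 + R) = 2*R/(6 + R))
g(W) = -5 - 2*W/(6 + W)
t(B, X) = 387/2 + X/2 (t(B, X) = 5 - (-377 - X)/2 = 5 + (377/2 + X/2) = 387/2 + X/2)
-278903/t(908, g(20)) = -278903/(387/2 + ((-30 - 7*20)/(6 + 20))/2) = -278903/(387/2 + ((-30 - 140)/26)/2) = -278903/(387/2 + ((1/26)*(-170))/2) = -278903/(387/2 + (½)*(-85/13)) = -278903/(387/2 - 85/26) = -278903/2473/13 = -278903*13/2473 = -3625739/2473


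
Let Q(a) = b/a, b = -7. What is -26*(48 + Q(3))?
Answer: -3562/3 ≈ -1187.3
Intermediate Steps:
Q(a) = -7/a
-26*(48 + Q(3)) = -26*(48 - 7/3) = -26*137/3 = -3562/3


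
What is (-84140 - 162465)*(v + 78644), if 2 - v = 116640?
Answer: 9369510370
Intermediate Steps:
v = -116638 (v = 2 - 1*116640 = 2 - 116640 = -116638)
(-84140 - 162465)*(v + 78644) = (-84140 - 162465)*(-116638 + 78644) = -246605*(-37994) = 9369510370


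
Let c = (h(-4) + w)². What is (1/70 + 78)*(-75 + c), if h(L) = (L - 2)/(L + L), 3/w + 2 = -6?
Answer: -26163651/4480 ≈ -5840.1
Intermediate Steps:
w = -3/8 (w = 3/(-2 - 6) = 3/(-8) = 3*(-⅛) = -3/8 ≈ -0.37500)
h(L) = (-2 + L)/(2*L) (h(L) = (-2 + L)/((2*L)) = (-2 + L)*(1/(2*L)) = (-2 + L)/(2*L))
c = 9/64 (c = ((½)*(-2 - 4)/(-4) - 3/8)² = ((½)*(-¼)*(-6) - 3/8)² = (¾ - 3/8)² = (3/8)² = 9/64 ≈ 0.14063)
(1/70 + 78)*(-75 + c) = (1/70 + 78)*(-75 + 9/64) = (1/70 + 78)*(-4791/64) = (5461/70)*(-4791/64) = -26163651/4480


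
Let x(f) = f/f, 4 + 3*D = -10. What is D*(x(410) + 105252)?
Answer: -1473542/3 ≈ -4.9118e+5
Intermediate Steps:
D = -14/3 (D = -4/3 + (⅓)*(-10) = -4/3 - 10/3 = -14/3 ≈ -4.6667)
x(f) = 1
D*(x(410) + 105252) = -14*(1 + 105252)/3 = -14/3*105253 = -1473542/3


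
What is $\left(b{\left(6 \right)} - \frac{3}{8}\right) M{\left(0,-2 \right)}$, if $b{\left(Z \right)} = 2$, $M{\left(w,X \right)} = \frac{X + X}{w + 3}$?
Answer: $- \frac{13}{6} \approx -2.1667$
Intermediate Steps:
$M{\left(w,X \right)} = \frac{2 X}{3 + w}$
$\left(b{\left(6 \right)} - \frac{3}{8}\right) M{\left(0,-2 \right)} = \left(2 - \frac{3}{8}\right) 2 \left(-2\right) \frac{1}{3 + 0} = \left(2 - \frac{3}{8}\right) 2 \left(-2\right) \frac{1}{3} = \frac{13}{8} \left(- \frac{4}{3}\right) = - \frac{13}{6}$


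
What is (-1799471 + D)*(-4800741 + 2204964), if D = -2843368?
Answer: 12051774690903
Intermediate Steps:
(-1799471 + D)*(-4800741 + 2204964) = (-1799471 - 2843368)*(-4800741 + 2204964) = -4642839*(-2595777) = 12051774690903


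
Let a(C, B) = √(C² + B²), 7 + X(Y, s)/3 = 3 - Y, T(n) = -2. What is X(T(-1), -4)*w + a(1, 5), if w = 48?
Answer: -288 + √26 ≈ -282.90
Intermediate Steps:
X(Y, s) = -12 - 3*Y (X(Y, s) = -21 + 3*(3 - Y) = -21 + (9 - 3*Y) = -12 - 3*Y)
a(C, B) = √(B² + C²)
X(T(-1), -4)*w + a(1, 5) = (-12 - 3*(-2))*48 + √(5² + 1²) = (-12 + 6)*48 + √(25 + 1) = -6*48 + √26 = -288 + √26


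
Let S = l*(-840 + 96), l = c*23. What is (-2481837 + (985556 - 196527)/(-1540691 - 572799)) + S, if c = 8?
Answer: -5534666797199/2113490 ≈ -2.6187e+6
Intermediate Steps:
l = 184 (l = 8*23 = 184)
S = -136896 (S = 184*(-840 + 96) = 184*(-744) = -136896)
(-2481837 + (985556 - 196527)/(-1540691 - 572799)) + S = (-2481837 + (985556 - 196527)/(-1540691 - 572799)) - 136896 = (-2481837 + 789029/(-2113490)) - 136896 = (-2481837 + 789029*(-1/2113490)) - 136896 = (-2481837 - 789029/2113490) - 136896 = -5245338470159/2113490 - 136896 = -5534666797199/2113490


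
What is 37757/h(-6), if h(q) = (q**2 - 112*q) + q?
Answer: 37757/702 ≈ 53.785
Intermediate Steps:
h(q) = q**2 - 111*q
37757/h(-6) = 37757/((-6*(-111 - 6))) = 37757/((-6*(-117))) = 37757/702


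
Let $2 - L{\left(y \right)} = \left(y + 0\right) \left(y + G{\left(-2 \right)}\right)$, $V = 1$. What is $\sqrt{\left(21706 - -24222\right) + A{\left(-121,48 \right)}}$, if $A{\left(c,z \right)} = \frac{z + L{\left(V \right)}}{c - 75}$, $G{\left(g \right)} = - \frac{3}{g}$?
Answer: $\frac{3 \sqrt{4000818}}{28} \approx 214.31$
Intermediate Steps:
$L{\left(y \right)} = 2 - y \left(\frac{3}{2} + y\right)$ ($L{\left(y \right)} = 2 - \left(y + 0\right) \left(y - \frac{3}{-2}\right) = 2 - y \left(y - - \frac{3}{2}\right) = 2 - y \left(y + \frac{3}{2}\right) = 2 - y \left(\frac{3}{2} + y\right)$)
$A{\left(c,z \right)} = \frac{- \frac{1}{2} + z}{-75 + c}$ ($A{\left(c,z \right)} = \frac{z - \frac{1}{2}}{c - 75} = \frac{z - \frac{1}{2}}{-75 + c} = \frac{- \frac{1}{2} + z}{-75 + c}$)
$\sqrt{\left(21706 - -24222\right) + A{\left(-121,48 \right)}} = \sqrt{\left(21706 - -24222\right) + \frac{- \frac{1}{2} + 48}{-75 - 121}} = \sqrt{\left(21706 + 24222\right) + \frac{1}{-196} \cdot \frac{95}{2}} = \sqrt{45928 - \frac{95}{392}} = \sqrt{\frac{18003681}{392}} = \frac{3 \sqrt{4000818}}{28}$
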